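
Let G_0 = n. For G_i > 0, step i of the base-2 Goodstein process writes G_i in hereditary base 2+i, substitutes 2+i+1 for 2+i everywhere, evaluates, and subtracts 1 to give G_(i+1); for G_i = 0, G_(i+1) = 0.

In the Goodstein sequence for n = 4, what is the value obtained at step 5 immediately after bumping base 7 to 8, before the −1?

140

4 —HB2→ 2^2 —bump→ 3^3 = 27 —(−1)→ 26
26 —HB3→ 2·3^2 + 2·3 + 2 —bump→ 2·4^2 + 2·4 + 2 = 42 —(−1)→ 41
41 —HB4→ 2·4^2 + 2·4 + 1 —bump→ 2·5^2 + 2·5 + 1 = 61 —(−1)→ 60
60 —HB5→ 2·5^2 + 2·5 —bump→ 2·6^2 + 2·6 = 84 —(−1)→ 83
83 —HB6→ 2·6^2 + 6 + 5 —bump→ 2·7^2 + 7 + 5 = 110 —(−1)→ 109
109 —HB7→ 2·7^2 + 7 + 4 —bump→ 2·8^2 + 8 + 4 = 140 —(−1)→ 139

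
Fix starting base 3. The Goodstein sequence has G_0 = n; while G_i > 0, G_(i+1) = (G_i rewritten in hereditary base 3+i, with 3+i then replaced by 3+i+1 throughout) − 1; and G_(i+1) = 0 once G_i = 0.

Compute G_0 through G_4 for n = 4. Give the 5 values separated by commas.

4, 4, 4, 3, 2

4 —HB3→ 3 + 1 —bump→ 4 + 1 = 5 —(−1)→ 4
4 —HB4→ 4 —bump→ 5 = 5 —(−1)→ 4
4 —HB5→ 4 —bump→ 4 = 4 —(−1)→ 3
3 —HB6→ 3 —bump→ 3 = 3 —(−1)→ 2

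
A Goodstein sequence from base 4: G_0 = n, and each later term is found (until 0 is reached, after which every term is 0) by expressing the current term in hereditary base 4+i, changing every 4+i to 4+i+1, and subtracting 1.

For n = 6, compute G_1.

6

step 0: 6 = 4 + 2; sub 5 for 4: 5 + 2; = 7; G_1 = 7−1 = 6
step 1: 6 = 5 + 1; sub 6 for 5: 6 + 1; = 7; G_2 = 7−1 = 6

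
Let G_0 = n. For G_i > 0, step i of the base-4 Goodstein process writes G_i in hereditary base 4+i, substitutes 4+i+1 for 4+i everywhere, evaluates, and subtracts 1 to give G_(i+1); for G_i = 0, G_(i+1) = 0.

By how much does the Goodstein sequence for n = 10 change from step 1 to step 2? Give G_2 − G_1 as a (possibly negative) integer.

1

G_0 = 10. HB_4(10) = 2·4 + 2. Bump = 12. G_1 = 11.
G_1 = 11. HB_5(11) = 2·5 + 1. Bump = 13. G_2 = 12.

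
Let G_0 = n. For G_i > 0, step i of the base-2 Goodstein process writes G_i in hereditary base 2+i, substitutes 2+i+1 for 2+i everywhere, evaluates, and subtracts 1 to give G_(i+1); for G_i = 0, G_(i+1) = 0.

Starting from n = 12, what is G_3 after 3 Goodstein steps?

G_0 = 12. HB_2(12) = 2^(2 + 1) + 2^2. Bump = 108. G_1 = 107.
G_1 = 107. HB_3(107) = 3^(3 + 1) + 2·3^2 + 2·3 + 2. Bump = 1066. G_2 = 1065.
G_2 = 1065. HB_4(1065) = 4^(4 + 1) + 2·4^2 + 2·4 + 1. Bump = 15686. G_3 = 15685.
G_3 = 15685. HB_5(15685) = 5^(5 + 1) + 2·5^2 + 2·5. Bump = 280020. G_4 = 280019.

15685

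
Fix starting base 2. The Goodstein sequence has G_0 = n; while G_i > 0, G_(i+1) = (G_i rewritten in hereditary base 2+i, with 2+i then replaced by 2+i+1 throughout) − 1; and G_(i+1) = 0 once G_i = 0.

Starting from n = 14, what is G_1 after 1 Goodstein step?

G_0 = 14. HB_2(14) = 2^(2 + 1) + 2^2 + 2. Bump = 111. G_1 = 110.
G_1 = 110. HB_3(110) = 3^(3 + 1) + 3^3 + 2. Bump = 1282. G_2 = 1281.

110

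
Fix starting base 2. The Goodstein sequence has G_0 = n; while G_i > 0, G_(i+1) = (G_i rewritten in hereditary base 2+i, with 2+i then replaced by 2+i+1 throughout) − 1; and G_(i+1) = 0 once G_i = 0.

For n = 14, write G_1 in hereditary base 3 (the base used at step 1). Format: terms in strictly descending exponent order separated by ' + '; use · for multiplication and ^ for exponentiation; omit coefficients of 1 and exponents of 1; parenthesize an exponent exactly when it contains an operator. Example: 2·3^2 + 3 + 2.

3^(3 + 1) + 3^3 + 2

G_0=14  [base 2] 2^(2 + 1) + 2^2 + 2  →[2↦3]→  3^(3 + 1) + 3^3 + 3 = 111  −1 ⇒ G_1=110
G_1=110  [base 3] 3^(3 + 1) + 3^3 + 2  →[3↦4]→  4^(4 + 1) + 4^4 + 2 = 1282  −1 ⇒ G_2=1281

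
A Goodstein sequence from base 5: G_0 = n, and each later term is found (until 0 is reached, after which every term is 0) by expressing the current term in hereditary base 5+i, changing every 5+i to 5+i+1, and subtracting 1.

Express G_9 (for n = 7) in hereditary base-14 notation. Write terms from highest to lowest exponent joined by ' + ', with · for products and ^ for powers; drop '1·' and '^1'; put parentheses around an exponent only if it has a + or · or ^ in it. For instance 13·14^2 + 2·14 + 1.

1

base 5: 7 = 5 + 2; at 6: 6 + 2 = 8; next = 7
base 6: 7 = 6 + 1; at 7: 7 + 1 = 8; next = 7
base 7: 7 = 7; at 8: 8 = 8; next = 7
base 8: 7 = 7; at 9: 7 = 7; next = 6
base 9: 6 = 6; at 10: 6 = 6; next = 5
base 10: 5 = 5; at 11: 5 = 5; next = 4
base 11: 4 = 4; at 12: 4 = 4; next = 3
base 12: 3 = 3; at 13: 3 = 3; next = 2
base 13: 2 = 2; at 14: 2 = 2; next = 1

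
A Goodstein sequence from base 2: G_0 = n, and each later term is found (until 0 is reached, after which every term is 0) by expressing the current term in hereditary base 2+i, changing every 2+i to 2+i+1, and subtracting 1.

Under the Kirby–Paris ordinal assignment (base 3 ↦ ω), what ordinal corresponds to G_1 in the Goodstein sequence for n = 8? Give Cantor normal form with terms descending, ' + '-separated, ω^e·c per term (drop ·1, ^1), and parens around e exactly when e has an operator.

ω^ω·2 + ω^2·2 + ω·2 + 2

8 —HB2→ 2^(2 + 1) —bump→ 3^(3 + 1) = 81 —(−1)→ 80
80 —HB3→ 2·3^3 + 2·3^2 + 2·3 + 2 —bump→ 2·4^4 + 2·4^2 + 2·4 + 2 = 554 —(−1)→ 553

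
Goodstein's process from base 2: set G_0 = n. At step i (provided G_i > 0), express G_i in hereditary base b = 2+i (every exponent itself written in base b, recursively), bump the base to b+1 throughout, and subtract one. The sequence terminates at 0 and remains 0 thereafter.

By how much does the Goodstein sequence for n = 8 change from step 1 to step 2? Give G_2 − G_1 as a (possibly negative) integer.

473

base 2: 8 = 2^(2 + 1); at 3: 3^(3 + 1) = 81; next = 80
base 3: 80 = 2·3^3 + 2·3^2 + 2·3 + 2; at 4: 2·4^4 + 2·4^2 + 2·4 + 2 = 554; next = 553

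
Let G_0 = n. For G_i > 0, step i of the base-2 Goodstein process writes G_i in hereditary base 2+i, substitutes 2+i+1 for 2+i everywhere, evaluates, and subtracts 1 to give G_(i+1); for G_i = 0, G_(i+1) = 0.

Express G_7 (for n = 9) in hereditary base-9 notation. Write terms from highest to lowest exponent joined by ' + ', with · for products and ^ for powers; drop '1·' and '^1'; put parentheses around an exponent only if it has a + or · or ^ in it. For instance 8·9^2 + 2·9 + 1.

3·9^9 + 3·9^3 + 3·9^2 + 2·9 + 6

G_0 = 9. HB_2(9) = 2^(2 + 1) + 1. Bump = 82. G_1 = 81.
G_1 = 81. HB_3(81) = 3^(3 + 1). Bump = 1024. G_2 = 1023.
G_2 = 1023. HB_4(1023) = 3·4^4 + 3·4^3 + 3·4^2 + 3·4 + 3. Bump = 9843. G_3 = 9842.
G_3 = 9842. HB_5(9842) = 3·5^5 + 3·5^3 + 3·5^2 + 3·5 + 2. Bump = 140744. G_4 = 140743.
G_4 = 140743. HB_6(140743) = 3·6^6 + 3·6^3 + 3·6^2 + 3·6 + 1. Bump = 2471827. G_5 = 2471826.
G_5 = 2471826. HB_7(2471826) = 3·7^7 + 3·7^3 + 3·7^2 + 3·7. Bump = 50333400. G_6 = 50333399.
G_6 = 50333399. HB_8(50333399) = 3·8^8 + 3·8^3 + 3·8^2 + 2·8 + 7. Bump = 1162263922. G_7 = 1162263921.
G_7 = 1162263921. HB_9(1162263921) = 3·9^9 + 3·9^3 + 3·9^2 + 2·9 + 6. Bump = 30000003326. G_8 = 30000003325.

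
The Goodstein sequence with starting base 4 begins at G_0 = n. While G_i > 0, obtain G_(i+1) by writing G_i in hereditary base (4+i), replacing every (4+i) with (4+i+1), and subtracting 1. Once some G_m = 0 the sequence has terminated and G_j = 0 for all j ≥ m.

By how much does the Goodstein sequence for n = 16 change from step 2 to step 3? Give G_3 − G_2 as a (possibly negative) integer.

3

step 0: 16 = 4^2; sub 5 for 4: 5^2; = 25; G_1 = 25−1 = 24
step 1: 24 = 4·5 + 4; sub 6 for 5: 4·6 + 4; = 28; G_2 = 28−1 = 27
step 2: 27 = 4·6 + 3; sub 7 for 6: 4·7 + 3; = 31; G_3 = 31−1 = 30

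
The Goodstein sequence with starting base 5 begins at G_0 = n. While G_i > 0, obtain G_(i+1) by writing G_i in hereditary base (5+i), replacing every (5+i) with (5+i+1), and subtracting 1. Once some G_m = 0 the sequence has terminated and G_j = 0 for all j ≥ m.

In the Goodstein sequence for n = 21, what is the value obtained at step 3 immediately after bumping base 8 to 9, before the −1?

21 —HB5→ 4·5 + 1 —bump→ 4·6 + 1 = 25 —(−1)→ 24
24 —HB6→ 4·6 —bump→ 4·7 = 28 —(−1)→ 27
27 —HB7→ 3·7 + 6 —bump→ 3·8 + 6 = 30 —(−1)→ 29
29 —HB8→ 3·8 + 5 —bump→ 3·9 + 5 = 32 —(−1)→ 31

32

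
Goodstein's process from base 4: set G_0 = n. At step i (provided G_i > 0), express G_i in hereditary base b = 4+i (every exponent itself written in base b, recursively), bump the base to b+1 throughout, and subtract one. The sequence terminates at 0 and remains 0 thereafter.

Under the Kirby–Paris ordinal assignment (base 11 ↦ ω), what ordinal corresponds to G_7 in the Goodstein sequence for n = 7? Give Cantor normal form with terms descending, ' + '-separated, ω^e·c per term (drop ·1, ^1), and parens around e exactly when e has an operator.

4

(0) 7|_4 = 4 + 3 ↦ 5 + 3|_5 = 8 ⇒ 7
(1) 7|_5 = 5 + 2 ↦ 6 + 2|_6 = 8 ⇒ 7
(2) 7|_6 = 6 + 1 ↦ 7 + 1|_7 = 8 ⇒ 7
(3) 7|_7 = 7 ↦ 8|_8 = 8 ⇒ 7
(4) 7|_8 = 7 ↦ 7|_9 = 7 ⇒ 6
(5) 6|_9 = 6 ↦ 6|_10 = 6 ⇒ 5
(6) 5|_10 = 5 ↦ 5|_11 = 5 ⇒ 4
(7) 4|_11 = 4 ↦ 4|_12 = 4 ⇒ 3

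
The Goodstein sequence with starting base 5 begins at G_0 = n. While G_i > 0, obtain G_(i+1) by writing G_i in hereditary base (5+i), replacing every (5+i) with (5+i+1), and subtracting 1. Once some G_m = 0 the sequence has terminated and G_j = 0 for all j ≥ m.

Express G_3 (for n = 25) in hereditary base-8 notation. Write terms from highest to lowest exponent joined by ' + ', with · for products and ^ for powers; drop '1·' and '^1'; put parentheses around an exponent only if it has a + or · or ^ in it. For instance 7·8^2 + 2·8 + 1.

G_0 = 25. HB_5(25) = 5^2. Bump = 36. G_1 = 35.
G_1 = 35. HB_6(35) = 5·6 + 5. Bump = 40. G_2 = 39.
G_2 = 39. HB_7(39) = 5·7 + 4. Bump = 44. G_3 = 43.
G_3 = 43. HB_8(43) = 5·8 + 3. Bump = 48. G_4 = 47.

5·8 + 3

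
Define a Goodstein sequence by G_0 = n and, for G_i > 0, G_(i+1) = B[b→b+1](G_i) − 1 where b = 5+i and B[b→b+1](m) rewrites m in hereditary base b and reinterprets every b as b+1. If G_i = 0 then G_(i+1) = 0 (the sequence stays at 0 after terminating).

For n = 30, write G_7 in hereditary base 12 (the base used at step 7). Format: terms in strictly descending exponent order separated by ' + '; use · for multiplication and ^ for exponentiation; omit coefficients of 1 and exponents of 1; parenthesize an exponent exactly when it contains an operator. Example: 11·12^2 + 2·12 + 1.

G_0=30  [base 5] 5^2 + 5  →[5↦6]→  6^2 + 6 = 42  −1 ⇒ G_1=41
G_1=41  [base 6] 6^2 + 5  →[6↦7]→  7^2 + 5 = 54  −1 ⇒ G_2=53
G_2=53  [base 7] 7^2 + 4  →[7↦8]→  8^2 + 4 = 68  −1 ⇒ G_3=67
G_3=67  [base 8] 8^2 + 3  →[8↦9]→  9^2 + 3 = 84  −1 ⇒ G_4=83
G_4=83  [base 9] 9^2 + 2  →[9↦10]→  10^2 + 2 = 102  −1 ⇒ G_5=101
G_5=101  [base 10] 10^2 + 1  →[10↦11]→  11^2 + 1 = 122  −1 ⇒ G_6=121
G_6=121  [base 11] 11^2  →[11↦12]→  12^2 = 144  −1 ⇒ G_7=143

11·12 + 11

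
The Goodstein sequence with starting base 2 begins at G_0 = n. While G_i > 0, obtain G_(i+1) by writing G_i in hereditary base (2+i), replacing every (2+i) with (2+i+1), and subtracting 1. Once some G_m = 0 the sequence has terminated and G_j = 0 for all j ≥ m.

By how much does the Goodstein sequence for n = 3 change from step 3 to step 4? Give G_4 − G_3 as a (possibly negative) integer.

G_0=3  [base 2] 2 + 1  →[2↦3]→  3 + 1 = 4  −1 ⇒ G_1=3
G_1=3  [base 3] 3  →[3↦4]→  4 = 4  −1 ⇒ G_2=3
G_2=3  [base 4] 3  →[4↦5]→  3 = 3  −1 ⇒ G_3=2
G_3=2  [base 5] 2  →[5↦6]→  2 = 2  −1 ⇒ G_4=1

-1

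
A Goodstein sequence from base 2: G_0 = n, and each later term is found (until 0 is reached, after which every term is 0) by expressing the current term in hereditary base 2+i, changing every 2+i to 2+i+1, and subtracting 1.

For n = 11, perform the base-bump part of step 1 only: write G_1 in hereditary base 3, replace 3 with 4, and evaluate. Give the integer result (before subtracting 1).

[0] 11 ≡ 2^(2 + 1) + 2 + 1 (base 2). Lift 3: 85. −1: 84.
[1] 84 ≡ 3^(3 + 1) + 3 (base 3). Lift 4: 1028. −1: 1027.

1028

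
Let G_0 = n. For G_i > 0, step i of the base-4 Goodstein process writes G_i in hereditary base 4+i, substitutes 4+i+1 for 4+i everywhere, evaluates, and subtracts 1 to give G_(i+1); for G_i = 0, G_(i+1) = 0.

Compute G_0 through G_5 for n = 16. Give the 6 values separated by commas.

16 —HB4→ 4^2 —bump→ 5^2 = 25 —(−1)→ 24
24 —HB5→ 4·5 + 4 —bump→ 4·6 + 4 = 28 —(−1)→ 27
27 —HB6→ 4·6 + 3 —bump→ 4·7 + 3 = 31 —(−1)→ 30
30 —HB7→ 4·7 + 2 —bump→ 4·8 + 2 = 34 —(−1)→ 33
33 —HB8→ 4·8 + 1 —bump→ 4·9 + 1 = 37 —(−1)→ 36

16, 24, 27, 30, 33, 36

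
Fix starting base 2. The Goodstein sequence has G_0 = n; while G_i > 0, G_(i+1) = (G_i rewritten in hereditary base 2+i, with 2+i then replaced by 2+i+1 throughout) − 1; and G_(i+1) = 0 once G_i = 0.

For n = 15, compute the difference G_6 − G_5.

144406599

G_0=15  [base 2] 2^(2 + 1) + 2^2 + 2 + 1  →[2↦3]→  3^(3 + 1) + 3^3 + 3 + 1 = 112  −1 ⇒ G_1=111
G_1=111  [base 3] 3^(3 + 1) + 3^3 + 3  →[3↦4]→  4^(4 + 1) + 4^4 + 4 = 1284  −1 ⇒ G_2=1283
G_2=1283  [base 4] 4^(4 + 1) + 4^4 + 3  →[4↦5]→  5^(5 + 1) + 5^5 + 3 = 18753  −1 ⇒ G_3=18752
G_3=18752  [base 5] 5^(5 + 1) + 5^5 + 2  →[5↦6]→  6^(6 + 1) + 6^6 + 2 = 326594  −1 ⇒ G_4=326593
G_4=326593  [base 6] 6^(6 + 1) + 6^6 + 1  →[6↦7]→  7^(7 + 1) + 7^7 + 1 = 6588345  −1 ⇒ G_5=6588344
G_5=6588344  [base 7] 7^(7 + 1) + 7^7  →[7↦8]→  8^(8 + 1) + 8^8 = 150994944  −1 ⇒ G_6=150994943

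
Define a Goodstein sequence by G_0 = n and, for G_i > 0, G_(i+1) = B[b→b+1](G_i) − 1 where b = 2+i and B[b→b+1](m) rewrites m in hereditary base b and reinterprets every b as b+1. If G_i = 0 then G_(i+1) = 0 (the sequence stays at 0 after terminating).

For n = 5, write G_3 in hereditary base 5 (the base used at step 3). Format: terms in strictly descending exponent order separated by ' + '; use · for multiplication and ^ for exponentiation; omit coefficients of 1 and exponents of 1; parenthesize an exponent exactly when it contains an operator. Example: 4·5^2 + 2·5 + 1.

G_0 = 5. HB_2(5) = 2^2 + 1. Bump = 28. G_1 = 27.
G_1 = 27. HB_3(27) = 3^3. Bump = 256. G_2 = 255.
G_2 = 255. HB_4(255) = 3·4^3 + 3·4^2 + 3·4 + 3. Bump = 468. G_3 = 467.
G_3 = 467. HB_5(467) = 3·5^3 + 3·5^2 + 3·5 + 2. Bump = 776. G_4 = 775.

3·5^3 + 3·5^2 + 3·5 + 2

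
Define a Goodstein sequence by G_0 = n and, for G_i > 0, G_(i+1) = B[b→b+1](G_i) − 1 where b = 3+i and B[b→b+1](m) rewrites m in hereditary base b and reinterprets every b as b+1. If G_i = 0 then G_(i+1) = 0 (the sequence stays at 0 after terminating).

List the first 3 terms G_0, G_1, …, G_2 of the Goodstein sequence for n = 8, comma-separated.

8, 9, 10

[0] 8 ≡ 2·3 + 2 (base 3). Lift 4: 10. −1: 9.
[1] 9 ≡ 2·4 + 1 (base 4). Lift 5: 11. −1: 10.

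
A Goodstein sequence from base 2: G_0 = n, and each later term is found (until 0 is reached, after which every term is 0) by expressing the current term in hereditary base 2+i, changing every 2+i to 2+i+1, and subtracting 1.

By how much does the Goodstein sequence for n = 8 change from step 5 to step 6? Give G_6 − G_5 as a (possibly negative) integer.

31907376

G_0 = 8. HB_2(8) = 2^(2 + 1). Bump = 81. G_1 = 80.
G_1 = 80. HB_3(80) = 2·3^3 + 2·3^2 + 2·3 + 2. Bump = 554. G_2 = 553.
G_2 = 553. HB_4(553) = 2·4^4 + 2·4^2 + 2·4 + 1. Bump = 6311. G_3 = 6310.
G_3 = 6310. HB_5(6310) = 2·5^5 + 2·5^2 + 2·5. Bump = 93396. G_4 = 93395.
G_4 = 93395. HB_6(93395) = 2·6^6 + 2·6^2 + 6 + 5. Bump = 1647196. G_5 = 1647195.
G_5 = 1647195. HB_7(1647195) = 2·7^7 + 2·7^2 + 7 + 4. Bump = 33554572. G_6 = 33554571.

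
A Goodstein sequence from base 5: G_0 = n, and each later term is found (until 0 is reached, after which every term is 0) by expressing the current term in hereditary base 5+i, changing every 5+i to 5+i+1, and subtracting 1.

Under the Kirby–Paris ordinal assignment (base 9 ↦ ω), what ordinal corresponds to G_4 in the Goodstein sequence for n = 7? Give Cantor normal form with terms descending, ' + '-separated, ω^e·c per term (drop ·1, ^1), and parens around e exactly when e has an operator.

6

base 5: 7 = 5 + 2; at 6: 6 + 2 = 8; next = 7
base 6: 7 = 6 + 1; at 7: 7 + 1 = 8; next = 7
base 7: 7 = 7; at 8: 8 = 8; next = 7
base 8: 7 = 7; at 9: 7 = 7; next = 6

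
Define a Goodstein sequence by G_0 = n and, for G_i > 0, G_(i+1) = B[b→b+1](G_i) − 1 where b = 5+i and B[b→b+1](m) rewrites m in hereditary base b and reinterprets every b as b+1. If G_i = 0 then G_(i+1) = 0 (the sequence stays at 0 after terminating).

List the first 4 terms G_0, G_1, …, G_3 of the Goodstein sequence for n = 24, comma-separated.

G_0 = 24. HB_5(24) = 4·5 + 4. Bump = 28. G_1 = 27.
G_1 = 27. HB_6(27) = 4·6 + 3. Bump = 31. G_2 = 30.
G_2 = 30. HB_7(30) = 4·7 + 2. Bump = 34. G_3 = 33.

24, 27, 30, 33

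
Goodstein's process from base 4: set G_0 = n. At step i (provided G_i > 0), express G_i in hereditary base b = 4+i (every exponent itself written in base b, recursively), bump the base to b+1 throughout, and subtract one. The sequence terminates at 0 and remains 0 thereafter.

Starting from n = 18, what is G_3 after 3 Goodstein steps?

(0) 18|_4 = 4^2 + 2 ↦ 5^2 + 2|_5 = 27 ⇒ 26
(1) 26|_5 = 5^2 + 1 ↦ 6^2 + 1|_6 = 37 ⇒ 36
(2) 36|_6 = 6^2 ↦ 7^2|_7 = 49 ⇒ 48
(3) 48|_7 = 6·7 + 6 ↦ 6·8 + 6|_8 = 54 ⇒ 53

48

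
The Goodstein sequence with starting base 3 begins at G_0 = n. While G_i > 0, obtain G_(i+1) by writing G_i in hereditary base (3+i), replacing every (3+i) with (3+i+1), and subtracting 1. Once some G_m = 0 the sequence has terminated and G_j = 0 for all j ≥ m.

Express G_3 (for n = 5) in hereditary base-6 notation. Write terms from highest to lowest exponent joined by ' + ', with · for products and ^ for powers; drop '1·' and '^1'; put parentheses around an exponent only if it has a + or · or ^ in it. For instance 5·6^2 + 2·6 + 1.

step 0: 5 = 3 + 2; sub 4 for 3: 4 + 2; = 6; G_1 = 6−1 = 5
step 1: 5 = 4 + 1; sub 5 for 4: 5 + 1; = 6; G_2 = 6−1 = 5
step 2: 5 = 5; sub 6 for 5: 6; = 6; G_3 = 6−1 = 5
step 3: 5 = 5; sub 7 for 6: 5; = 5; G_4 = 5−1 = 4

5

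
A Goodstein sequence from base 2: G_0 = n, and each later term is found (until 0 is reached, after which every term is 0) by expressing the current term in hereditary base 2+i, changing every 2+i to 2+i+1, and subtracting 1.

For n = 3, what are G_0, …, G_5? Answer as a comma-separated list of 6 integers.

3, 3, 3, 2, 1, 0

(0) 3|_2 = 2 + 1 ↦ 3 + 1|_3 = 4 ⇒ 3
(1) 3|_3 = 3 ↦ 4|_4 = 4 ⇒ 3
(2) 3|_4 = 3 ↦ 3|_5 = 3 ⇒ 2
(3) 2|_5 = 2 ↦ 2|_6 = 2 ⇒ 1
(4) 1|_6 = 1 ↦ 1|_7 = 1 ⇒ 0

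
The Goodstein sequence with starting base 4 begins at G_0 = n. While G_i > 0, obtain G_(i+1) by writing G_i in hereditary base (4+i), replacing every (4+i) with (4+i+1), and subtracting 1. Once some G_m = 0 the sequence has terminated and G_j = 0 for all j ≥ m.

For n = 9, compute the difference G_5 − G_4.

i=0: 9 = 2·4 + 1 (b=4); 4→5: 2·5 + 1 = 11; 11−1 = 10
i=1: 10 = 2·5 (b=5); 5→6: 2·6 = 12; 12−1 = 11
i=2: 11 = 6 + 5 (b=6); 6→7: 7 + 5 = 12; 12−1 = 11
i=3: 11 = 7 + 4 (b=7); 7→8: 8 + 4 = 12; 12−1 = 11
i=4: 11 = 8 + 3 (b=8); 8→9: 9 + 3 = 12; 12−1 = 11

0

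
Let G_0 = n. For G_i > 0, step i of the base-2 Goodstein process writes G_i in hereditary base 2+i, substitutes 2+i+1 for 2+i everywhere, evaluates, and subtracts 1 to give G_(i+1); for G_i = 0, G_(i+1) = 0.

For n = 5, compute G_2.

i=0: 5 = 2^2 + 1 (b=2); 2→3: 3^3 + 1 = 28; 28−1 = 27
i=1: 27 = 3^3 (b=3); 3→4: 4^4 = 256; 256−1 = 255
i=2: 255 = 3·4^3 + 3·4^2 + 3·4 + 3 (b=4); 4→5: 3·5^3 + 3·5^2 + 3·5 + 3 = 468; 468−1 = 467

255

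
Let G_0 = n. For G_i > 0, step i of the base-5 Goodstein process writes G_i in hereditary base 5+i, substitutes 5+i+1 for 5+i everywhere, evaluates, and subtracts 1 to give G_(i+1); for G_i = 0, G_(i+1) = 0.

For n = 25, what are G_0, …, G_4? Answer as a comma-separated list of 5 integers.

(0) 25|_5 = 5^2 ↦ 6^2|_6 = 36 ⇒ 35
(1) 35|_6 = 5·6 + 5 ↦ 5·7 + 5|_7 = 40 ⇒ 39
(2) 39|_7 = 5·7 + 4 ↦ 5·8 + 4|_8 = 44 ⇒ 43
(3) 43|_8 = 5·8 + 3 ↦ 5·9 + 3|_9 = 48 ⇒ 47

25, 35, 39, 43, 47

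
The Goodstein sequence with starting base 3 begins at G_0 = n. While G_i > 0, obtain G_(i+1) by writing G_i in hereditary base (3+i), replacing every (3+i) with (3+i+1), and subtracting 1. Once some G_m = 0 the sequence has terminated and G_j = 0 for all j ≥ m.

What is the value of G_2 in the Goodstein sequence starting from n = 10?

24

step 0: 10 = 3^2 + 1; sub 4 for 3: 4^2 + 1; = 17; G_1 = 17−1 = 16
step 1: 16 = 4^2; sub 5 for 4: 5^2; = 25; G_2 = 25−1 = 24
step 2: 24 = 4·5 + 4; sub 6 for 5: 4·6 + 4; = 28; G_3 = 28−1 = 27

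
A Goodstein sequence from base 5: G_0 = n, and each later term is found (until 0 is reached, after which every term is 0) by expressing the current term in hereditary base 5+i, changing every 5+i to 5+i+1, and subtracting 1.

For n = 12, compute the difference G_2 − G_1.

[0] 12 ≡ 2·5 + 2 (base 5). Lift 6: 14. −1: 13.
[1] 13 ≡ 2·6 + 1 (base 6). Lift 7: 15. −1: 14.

1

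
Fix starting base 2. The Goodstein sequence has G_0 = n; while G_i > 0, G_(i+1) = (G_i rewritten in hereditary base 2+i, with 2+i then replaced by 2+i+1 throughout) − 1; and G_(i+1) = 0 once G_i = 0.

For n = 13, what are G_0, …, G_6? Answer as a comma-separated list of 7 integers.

base 2: 13 = 2^(2 + 1) + 2^2 + 1; at 3: 3^(3 + 1) + 3^3 + 1 = 109; next = 108
base 3: 108 = 3^(3 + 1) + 3^3; at 4: 4^(4 + 1) + 4^4 = 1280; next = 1279
base 4: 1279 = 4^(4 + 1) + 3·4^3 + 3·4^2 + 3·4 + 3; at 5: 5^(5 + 1) + 3·5^3 + 3·5^2 + 3·5 + 3 = 16093; next = 16092
base 5: 16092 = 5^(5 + 1) + 3·5^3 + 3·5^2 + 3·5 + 2; at 6: 6^(6 + 1) + 3·6^3 + 3·6^2 + 3·6 + 2 = 280712; next = 280711
base 6: 280711 = 6^(6 + 1) + 3·6^3 + 3·6^2 + 3·6 + 1; at 7: 7^(7 + 1) + 3·7^3 + 3·7^2 + 3·7 + 1 = 5765999; next = 5765998
base 7: 5765998 = 7^(7 + 1) + 3·7^3 + 3·7^2 + 3·7; at 8: 8^(8 + 1) + 3·8^3 + 3·8^2 + 3·8 = 134219480; next = 134219479

13, 108, 1279, 16092, 280711, 5765998, 134219479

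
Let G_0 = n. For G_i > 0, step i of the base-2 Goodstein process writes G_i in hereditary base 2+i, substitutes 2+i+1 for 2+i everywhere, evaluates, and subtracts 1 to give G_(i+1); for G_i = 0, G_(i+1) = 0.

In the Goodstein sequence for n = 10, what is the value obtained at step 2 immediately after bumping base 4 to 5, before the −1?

base 2: 10 = 2^(2 + 1) + 2; at 3: 3^(3 + 1) + 3 = 84; next = 83
base 3: 83 = 3^(3 + 1) + 2; at 4: 4^(4 + 1) + 2 = 1026; next = 1025
base 4: 1025 = 4^(4 + 1) + 1; at 5: 5^(5 + 1) + 1 = 15626; next = 15625

15626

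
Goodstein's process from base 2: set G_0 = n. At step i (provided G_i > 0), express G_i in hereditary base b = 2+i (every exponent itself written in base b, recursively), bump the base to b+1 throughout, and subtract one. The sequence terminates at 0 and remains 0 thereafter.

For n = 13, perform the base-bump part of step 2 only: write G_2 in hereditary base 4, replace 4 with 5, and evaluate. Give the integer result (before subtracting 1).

16093

[0] 13 ≡ 2^(2 + 1) + 2^2 + 1 (base 2). Lift 3: 109. −1: 108.
[1] 108 ≡ 3^(3 + 1) + 3^3 (base 3). Lift 4: 1280. −1: 1279.
[2] 1279 ≡ 4^(4 + 1) + 3·4^3 + 3·4^2 + 3·4 + 3 (base 4). Lift 5: 16093. −1: 16092.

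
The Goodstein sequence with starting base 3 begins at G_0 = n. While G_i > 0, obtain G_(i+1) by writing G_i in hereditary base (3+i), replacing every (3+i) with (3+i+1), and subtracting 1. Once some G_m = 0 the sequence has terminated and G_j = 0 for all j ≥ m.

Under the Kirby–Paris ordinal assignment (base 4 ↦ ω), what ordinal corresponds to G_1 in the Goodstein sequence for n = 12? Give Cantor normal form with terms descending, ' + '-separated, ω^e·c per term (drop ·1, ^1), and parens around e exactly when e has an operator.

(0) 12|_3 = 3^2 + 3 ↦ 4^2 + 4|_4 = 20 ⇒ 19
(1) 19|_4 = 4^2 + 3 ↦ 5^2 + 3|_5 = 28 ⇒ 27

ω^2 + 3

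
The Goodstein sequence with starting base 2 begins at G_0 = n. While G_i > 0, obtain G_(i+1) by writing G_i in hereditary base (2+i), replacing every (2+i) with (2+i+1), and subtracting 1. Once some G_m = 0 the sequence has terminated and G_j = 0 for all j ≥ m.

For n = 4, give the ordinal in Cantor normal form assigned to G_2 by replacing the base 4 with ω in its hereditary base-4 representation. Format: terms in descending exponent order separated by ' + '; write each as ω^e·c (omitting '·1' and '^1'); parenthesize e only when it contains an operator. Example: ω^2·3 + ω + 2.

ω^2·2 + ω·2 + 1

(0) 4|_2 = 2^2 ↦ 3^3|_3 = 27 ⇒ 26
(1) 26|_3 = 2·3^2 + 2·3 + 2 ↦ 2·4^2 + 2·4 + 2|_4 = 42 ⇒ 41
(2) 41|_4 = 2·4^2 + 2·4 + 1 ↦ 2·5^2 + 2·5 + 1|_5 = 61 ⇒ 60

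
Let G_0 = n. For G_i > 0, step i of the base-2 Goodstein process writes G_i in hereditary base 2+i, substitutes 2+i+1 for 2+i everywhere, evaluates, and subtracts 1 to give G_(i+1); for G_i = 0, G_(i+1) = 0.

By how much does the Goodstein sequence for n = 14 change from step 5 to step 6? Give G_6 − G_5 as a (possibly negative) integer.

[0] 14 ≡ 2^(2 + 1) + 2^2 + 2 (base 2). Lift 3: 111. −1: 110.
[1] 110 ≡ 3^(3 + 1) + 3^3 + 2 (base 3). Lift 4: 1282. −1: 1281.
[2] 1281 ≡ 4^(4 + 1) + 4^4 + 1 (base 4). Lift 5: 18751. −1: 18750.
[3] 18750 ≡ 5^(5 + 1) + 5^5 (base 5). Lift 6: 326592. −1: 326591.
[4] 326591 ≡ 6^(6 + 1) + 5·6^5 + 5·6^4 + 5·6^3 + 5·6^2 + 5·6 + 5 (base 6). Lift 7: 5862841. −1: 5862840.
[5] 5862840 ≡ 7^(7 + 1) + 5·7^5 + 5·7^4 + 5·7^3 + 5·7^2 + 5·7 + 4 (base 7). Lift 8: 134404972. −1: 134404971.

128542131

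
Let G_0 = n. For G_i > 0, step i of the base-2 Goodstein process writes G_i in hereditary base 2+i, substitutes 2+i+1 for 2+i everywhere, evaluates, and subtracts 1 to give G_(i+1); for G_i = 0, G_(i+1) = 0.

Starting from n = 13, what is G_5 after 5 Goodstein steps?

i=0: 13 = 2^(2 + 1) + 2^2 + 1 (b=2); 2→3: 3^(3 + 1) + 3^3 + 1 = 109; 109−1 = 108
i=1: 108 = 3^(3 + 1) + 3^3 (b=3); 3→4: 4^(4 + 1) + 4^4 = 1280; 1280−1 = 1279
i=2: 1279 = 4^(4 + 1) + 3·4^3 + 3·4^2 + 3·4 + 3 (b=4); 4→5: 5^(5 + 1) + 3·5^3 + 3·5^2 + 3·5 + 3 = 16093; 16093−1 = 16092
i=3: 16092 = 5^(5 + 1) + 3·5^3 + 3·5^2 + 3·5 + 2 (b=5); 5→6: 6^(6 + 1) + 3·6^3 + 3·6^2 + 3·6 + 2 = 280712; 280712−1 = 280711
i=4: 280711 = 6^(6 + 1) + 3·6^3 + 3·6^2 + 3·6 + 1 (b=6); 6→7: 7^(7 + 1) + 3·7^3 + 3·7^2 + 3·7 + 1 = 5765999; 5765999−1 = 5765998

5765998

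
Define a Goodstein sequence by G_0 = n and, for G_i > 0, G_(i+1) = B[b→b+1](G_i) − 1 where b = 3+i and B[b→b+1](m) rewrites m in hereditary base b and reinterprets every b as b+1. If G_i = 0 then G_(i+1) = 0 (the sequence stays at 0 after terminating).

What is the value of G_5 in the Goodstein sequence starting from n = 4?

4 —HB3→ 3 + 1 —bump→ 4 + 1 = 5 —(−1)→ 4
4 —HB4→ 4 —bump→ 5 = 5 —(−1)→ 4
4 —HB5→ 4 —bump→ 4 = 4 —(−1)→ 3
3 —HB6→ 3 —bump→ 3 = 3 —(−1)→ 2
2 —HB7→ 2 —bump→ 2 = 2 —(−1)→ 1
1 —HB8→ 1 —bump→ 1 = 1 —(−1)→ 0

1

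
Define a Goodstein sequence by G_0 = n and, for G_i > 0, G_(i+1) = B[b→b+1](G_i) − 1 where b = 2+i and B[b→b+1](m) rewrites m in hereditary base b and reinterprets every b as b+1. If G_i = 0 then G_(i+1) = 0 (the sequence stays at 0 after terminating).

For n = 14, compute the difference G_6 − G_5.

step 0: 14 = 2^(2 + 1) + 2^2 + 2; sub 3 for 2: 3^(3 + 1) + 3^3 + 3; = 111; G_1 = 111−1 = 110
step 1: 110 = 3^(3 + 1) + 3^3 + 2; sub 4 for 3: 4^(4 + 1) + 4^4 + 2; = 1282; G_2 = 1282−1 = 1281
step 2: 1281 = 4^(4 + 1) + 4^4 + 1; sub 5 for 4: 5^(5 + 1) + 5^5 + 1; = 18751; G_3 = 18751−1 = 18750
step 3: 18750 = 5^(5 + 1) + 5^5; sub 6 for 5: 6^(6 + 1) + 6^6; = 326592; G_4 = 326592−1 = 326591
step 4: 326591 = 6^(6 + 1) + 5·6^5 + 5·6^4 + 5·6^3 + 5·6^2 + 5·6 + 5; sub 7 for 6: 7^(7 + 1) + 5·7^5 + 5·7^4 + 5·7^3 + 5·7^2 + 5·7 + 5; = 5862841; G_5 = 5862841−1 = 5862840
step 5: 5862840 = 7^(7 + 1) + 5·7^5 + 5·7^4 + 5·7^3 + 5·7^2 + 5·7 + 4; sub 8 for 7: 8^(8 + 1) + 5·8^5 + 5·8^4 + 5·8^3 + 5·8^2 + 5·8 + 4; = 134404972; G_6 = 134404972−1 = 134404971

128542131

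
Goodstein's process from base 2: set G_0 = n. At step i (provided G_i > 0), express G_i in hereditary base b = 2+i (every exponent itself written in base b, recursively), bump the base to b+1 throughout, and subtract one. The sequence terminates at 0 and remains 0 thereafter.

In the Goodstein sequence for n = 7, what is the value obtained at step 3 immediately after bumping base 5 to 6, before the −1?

46658

base 2: 7 = 2^2 + 2 + 1; at 3: 3^3 + 3 + 1 = 31; next = 30
base 3: 30 = 3^3 + 3; at 4: 4^4 + 4 = 260; next = 259
base 4: 259 = 4^4 + 3; at 5: 5^5 + 3 = 3128; next = 3127
base 5: 3127 = 5^5 + 2; at 6: 6^6 + 2 = 46658; next = 46657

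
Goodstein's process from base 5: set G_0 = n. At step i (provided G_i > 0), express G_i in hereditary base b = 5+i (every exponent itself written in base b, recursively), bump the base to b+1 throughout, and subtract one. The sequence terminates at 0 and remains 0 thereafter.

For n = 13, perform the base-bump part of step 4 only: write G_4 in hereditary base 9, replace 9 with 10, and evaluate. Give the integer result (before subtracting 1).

(0) 13|_5 = 2·5 + 3 ↦ 2·6 + 3|_6 = 15 ⇒ 14
(1) 14|_6 = 2·6 + 2 ↦ 2·7 + 2|_7 = 16 ⇒ 15
(2) 15|_7 = 2·7 + 1 ↦ 2·8 + 1|_8 = 17 ⇒ 16
(3) 16|_8 = 2·8 ↦ 2·9|_9 = 18 ⇒ 17
(4) 17|_9 = 9 + 8 ↦ 10 + 8|_10 = 18 ⇒ 17

18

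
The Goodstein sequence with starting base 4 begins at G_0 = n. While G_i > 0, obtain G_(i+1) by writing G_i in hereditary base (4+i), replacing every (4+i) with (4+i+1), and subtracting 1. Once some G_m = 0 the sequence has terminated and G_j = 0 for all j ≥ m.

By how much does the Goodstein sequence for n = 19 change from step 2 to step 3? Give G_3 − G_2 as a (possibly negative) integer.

G_0=19  [base 4] 4^2 + 3  →[4↦5]→  5^2 + 3 = 28  −1 ⇒ G_1=27
G_1=27  [base 5] 5^2 + 2  →[5↦6]→  6^2 + 2 = 38  −1 ⇒ G_2=37
G_2=37  [base 6] 6^2 + 1  →[6↦7]→  7^2 + 1 = 50  −1 ⇒ G_3=49

12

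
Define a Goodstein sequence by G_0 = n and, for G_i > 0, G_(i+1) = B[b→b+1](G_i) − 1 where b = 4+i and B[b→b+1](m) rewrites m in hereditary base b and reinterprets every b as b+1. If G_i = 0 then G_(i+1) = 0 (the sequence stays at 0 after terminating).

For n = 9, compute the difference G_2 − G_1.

[0] 9 ≡ 2·4 + 1 (base 4). Lift 5: 11. −1: 10.
[1] 10 ≡ 2·5 (base 5). Lift 6: 12. −1: 11.

1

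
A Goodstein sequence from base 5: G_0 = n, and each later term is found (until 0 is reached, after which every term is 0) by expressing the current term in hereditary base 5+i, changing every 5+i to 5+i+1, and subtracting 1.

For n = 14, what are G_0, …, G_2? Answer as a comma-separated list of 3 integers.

14, 15, 16

G_0=14  [base 5] 2·5 + 4  →[5↦6]→  2·6 + 4 = 16  −1 ⇒ G_1=15
G_1=15  [base 6] 2·6 + 3  →[6↦7]→  2·7 + 3 = 17  −1 ⇒ G_2=16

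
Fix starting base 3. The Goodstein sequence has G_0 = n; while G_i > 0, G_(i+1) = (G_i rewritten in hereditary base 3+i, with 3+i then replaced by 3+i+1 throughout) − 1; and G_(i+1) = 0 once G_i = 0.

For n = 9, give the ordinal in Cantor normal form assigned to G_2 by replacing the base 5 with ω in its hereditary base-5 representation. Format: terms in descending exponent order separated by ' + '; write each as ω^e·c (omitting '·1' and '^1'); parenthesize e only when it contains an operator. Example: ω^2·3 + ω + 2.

base 3: 9 = 3^2; at 4: 4^2 = 16; next = 15
base 4: 15 = 3·4 + 3; at 5: 3·5 + 3 = 18; next = 17

ω·3 + 2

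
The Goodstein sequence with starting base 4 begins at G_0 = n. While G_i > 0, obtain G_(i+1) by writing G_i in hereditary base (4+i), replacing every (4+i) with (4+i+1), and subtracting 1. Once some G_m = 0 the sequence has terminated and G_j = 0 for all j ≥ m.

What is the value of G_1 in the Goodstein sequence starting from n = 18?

[0] 18 ≡ 4^2 + 2 (base 4). Lift 5: 27. −1: 26.
[1] 26 ≡ 5^2 + 1 (base 5). Lift 6: 37. −1: 36.

26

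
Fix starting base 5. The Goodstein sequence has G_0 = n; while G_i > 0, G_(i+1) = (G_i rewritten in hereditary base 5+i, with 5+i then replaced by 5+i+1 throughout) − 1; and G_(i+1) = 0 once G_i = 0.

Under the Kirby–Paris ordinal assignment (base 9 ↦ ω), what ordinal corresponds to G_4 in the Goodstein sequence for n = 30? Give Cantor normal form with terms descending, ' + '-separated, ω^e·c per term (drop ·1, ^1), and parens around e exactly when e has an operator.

ω^2 + 2

G_0 = 30. HB_5(30) = 5^2 + 5. Bump = 42. G_1 = 41.
G_1 = 41. HB_6(41) = 6^2 + 5. Bump = 54. G_2 = 53.
G_2 = 53. HB_7(53) = 7^2 + 4. Bump = 68. G_3 = 67.
G_3 = 67. HB_8(67) = 8^2 + 3. Bump = 84. G_4 = 83.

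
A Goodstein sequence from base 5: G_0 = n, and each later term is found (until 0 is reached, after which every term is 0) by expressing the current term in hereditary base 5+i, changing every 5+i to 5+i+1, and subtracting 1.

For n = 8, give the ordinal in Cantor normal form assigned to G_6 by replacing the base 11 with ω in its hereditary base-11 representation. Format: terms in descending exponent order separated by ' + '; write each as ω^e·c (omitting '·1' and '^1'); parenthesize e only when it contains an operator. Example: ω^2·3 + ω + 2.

[0] 8 ≡ 5 + 3 (base 5). Lift 6: 9. −1: 8.
[1] 8 ≡ 6 + 2 (base 6). Lift 7: 9. −1: 8.
[2] 8 ≡ 7 + 1 (base 7). Lift 8: 9. −1: 8.
[3] 8 ≡ 8 (base 8). Lift 9: 9. −1: 8.
[4] 8 ≡ 8 (base 9). Lift 10: 8. −1: 7.
[5] 7 ≡ 7 (base 10). Lift 11: 7. −1: 6.
[6] 6 ≡ 6 (base 11). Lift 12: 6. −1: 5.

6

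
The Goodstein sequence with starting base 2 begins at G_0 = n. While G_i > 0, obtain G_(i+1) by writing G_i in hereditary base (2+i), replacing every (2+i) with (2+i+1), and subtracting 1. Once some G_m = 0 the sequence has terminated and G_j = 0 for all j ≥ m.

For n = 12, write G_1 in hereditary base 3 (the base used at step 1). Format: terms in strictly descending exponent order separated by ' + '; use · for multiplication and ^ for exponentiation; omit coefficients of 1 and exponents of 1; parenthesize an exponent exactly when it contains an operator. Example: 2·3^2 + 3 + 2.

base 2: 12 = 2^(2 + 1) + 2^2; at 3: 3^(3 + 1) + 3^3 = 108; next = 107
base 3: 107 = 3^(3 + 1) + 2·3^2 + 2·3 + 2; at 4: 4^(4 + 1) + 2·4^2 + 2·4 + 2 = 1066; next = 1065

3^(3 + 1) + 2·3^2 + 2·3 + 2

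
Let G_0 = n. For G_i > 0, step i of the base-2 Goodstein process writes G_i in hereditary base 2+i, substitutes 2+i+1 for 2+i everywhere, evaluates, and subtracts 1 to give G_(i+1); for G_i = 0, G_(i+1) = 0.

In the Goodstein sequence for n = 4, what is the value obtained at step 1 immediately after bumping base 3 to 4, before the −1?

(0) 4|_2 = 2^2 ↦ 3^3|_3 = 27 ⇒ 26
(1) 26|_3 = 2·3^2 + 2·3 + 2 ↦ 2·4^2 + 2·4 + 2|_4 = 42 ⇒ 41

42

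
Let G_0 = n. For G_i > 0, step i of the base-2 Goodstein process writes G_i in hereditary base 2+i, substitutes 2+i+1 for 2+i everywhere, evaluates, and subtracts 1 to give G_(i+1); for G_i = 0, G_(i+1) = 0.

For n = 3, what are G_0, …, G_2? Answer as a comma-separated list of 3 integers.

3, 3, 3

step 0: 3 = 2 + 1; sub 3 for 2: 3 + 1; = 4; G_1 = 4−1 = 3
step 1: 3 = 3; sub 4 for 3: 4; = 4; G_2 = 4−1 = 3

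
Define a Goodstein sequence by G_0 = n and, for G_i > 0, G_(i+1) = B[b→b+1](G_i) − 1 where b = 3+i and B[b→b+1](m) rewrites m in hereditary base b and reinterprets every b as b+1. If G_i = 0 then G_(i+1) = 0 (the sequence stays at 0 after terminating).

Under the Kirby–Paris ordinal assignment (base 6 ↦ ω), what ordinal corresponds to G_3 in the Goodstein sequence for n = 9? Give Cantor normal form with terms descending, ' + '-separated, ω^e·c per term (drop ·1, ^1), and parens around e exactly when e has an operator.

ω·3 + 1

base 3: 9 = 3^2; at 4: 4^2 = 16; next = 15
base 4: 15 = 3·4 + 3; at 5: 3·5 + 3 = 18; next = 17
base 5: 17 = 3·5 + 2; at 6: 3·6 + 2 = 20; next = 19
base 6: 19 = 3·6 + 1; at 7: 3·7 + 1 = 22; next = 21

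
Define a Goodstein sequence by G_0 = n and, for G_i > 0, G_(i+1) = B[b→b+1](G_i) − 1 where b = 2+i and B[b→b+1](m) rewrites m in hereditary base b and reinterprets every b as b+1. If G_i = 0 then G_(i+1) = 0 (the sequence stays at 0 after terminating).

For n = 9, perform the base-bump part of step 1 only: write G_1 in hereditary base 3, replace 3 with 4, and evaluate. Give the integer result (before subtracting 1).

base 2: 9 = 2^(2 + 1) + 1; at 3: 3^(3 + 1) + 1 = 82; next = 81
base 3: 81 = 3^(3 + 1); at 4: 4^(4 + 1) = 1024; next = 1023

1024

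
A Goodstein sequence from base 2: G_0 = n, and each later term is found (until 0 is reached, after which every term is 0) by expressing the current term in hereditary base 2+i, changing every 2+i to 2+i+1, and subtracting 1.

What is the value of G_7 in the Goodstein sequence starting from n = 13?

3486786855

G_0 = 13. HB_2(13) = 2^(2 + 1) + 2^2 + 1. Bump = 109. G_1 = 108.
G_1 = 108. HB_3(108) = 3^(3 + 1) + 3^3. Bump = 1280. G_2 = 1279.
G_2 = 1279. HB_4(1279) = 4^(4 + 1) + 3·4^3 + 3·4^2 + 3·4 + 3. Bump = 16093. G_3 = 16092.
G_3 = 16092. HB_5(16092) = 5^(5 + 1) + 3·5^3 + 3·5^2 + 3·5 + 2. Bump = 280712. G_4 = 280711.
G_4 = 280711. HB_6(280711) = 6^(6 + 1) + 3·6^3 + 3·6^2 + 3·6 + 1. Bump = 5765999. G_5 = 5765998.
G_5 = 5765998. HB_7(5765998) = 7^(7 + 1) + 3·7^3 + 3·7^2 + 3·7. Bump = 134219480. G_6 = 134219479.
G_6 = 134219479. HB_8(134219479) = 8^(8 + 1) + 3·8^3 + 3·8^2 + 2·8 + 7. Bump = 3486786856. G_7 = 3486786855.
G_7 = 3486786855. HB_9(3486786855) = 9^(9 + 1) + 3·9^3 + 3·9^2 + 2·9 + 6. Bump = 100000003326. G_8 = 100000003325.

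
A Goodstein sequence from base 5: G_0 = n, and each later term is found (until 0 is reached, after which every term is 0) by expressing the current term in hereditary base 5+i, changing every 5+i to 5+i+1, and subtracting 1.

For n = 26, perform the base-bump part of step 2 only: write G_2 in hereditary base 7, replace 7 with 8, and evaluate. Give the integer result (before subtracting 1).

i=0: 26 = 5^2 + 1 (b=5); 5→6: 6^2 + 1 = 37; 37−1 = 36
i=1: 36 = 6^2 (b=6); 6→7: 7^2 = 49; 49−1 = 48
i=2: 48 = 6·7 + 6 (b=7); 7→8: 6·8 + 6 = 54; 54−1 = 53

54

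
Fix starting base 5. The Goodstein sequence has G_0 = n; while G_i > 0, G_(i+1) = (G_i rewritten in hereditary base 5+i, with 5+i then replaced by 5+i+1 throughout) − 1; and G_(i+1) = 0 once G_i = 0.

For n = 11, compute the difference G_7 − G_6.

0

G_0 = 11. HB_5(11) = 2·5 + 1. Bump = 13. G_1 = 12.
G_1 = 12. HB_6(12) = 2·6. Bump = 14. G_2 = 13.
G_2 = 13. HB_7(13) = 7 + 6. Bump = 14. G_3 = 13.
G_3 = 13. HB_8(13) = 8 + 5. Bump = 14. G_4 = 13.
G_4 = 13. HB_9(13) = 9 + 4. Bump = 14. G_5 = 13.
G_5 = 13. HB_10(13) = 10 + 3. Bump = 14. G_6 = 13.
G_6 = 13. HB_11(13) = 11 + 2. Bump = 14. G_7 = 13.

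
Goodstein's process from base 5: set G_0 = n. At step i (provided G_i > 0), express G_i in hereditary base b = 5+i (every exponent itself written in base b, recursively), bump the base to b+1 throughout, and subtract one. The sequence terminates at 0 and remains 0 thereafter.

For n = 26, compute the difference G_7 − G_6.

5

G_0 = 26. HB_5(26) = 5^2 + 1. Bump = 37. G_1 = 36.
G_1 = 36. HB_6(36) = 6^2. Bump = 49. G_2 = 48.
G_2 = 48. HB_7(48) = 6·7 + 6. Bump = 54. G_3 = 53.
G_3 = 53. HB_8(53) = 6·8 + 5. Bump = 59. G_4 = 58.
G_4 = 58. HB_9(58) = 6·9 + 4. Bump = 64. G_5 = 63.
G_5 = 63. HB_10(63) = 6·10 + 3. Bump = 69. G_6 = 68.
G_6 = 68. HB_11(68) = 6·11 + 2. Bump = 74. G_7 = 73.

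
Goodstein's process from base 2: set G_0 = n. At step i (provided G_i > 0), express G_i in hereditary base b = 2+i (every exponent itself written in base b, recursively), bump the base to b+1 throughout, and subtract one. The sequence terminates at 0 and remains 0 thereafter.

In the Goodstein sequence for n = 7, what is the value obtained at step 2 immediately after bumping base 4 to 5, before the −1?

step 0: 7 = 2^2 + 2 + 1; sub 3 for 2: 3^3 + 3 + 1; = 31; G_1 = 31−1 = 30
step 1: 30 = 3^3 + 3; sub 4 for 3: 4^4 + 4; = 260; G_2 = 260−1 = 259
step 2: 259 = 4^4 + 3; sub 5 for 4: 5^5 + 3; = 3128; G_3 = 3128−1 = 3127

3128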